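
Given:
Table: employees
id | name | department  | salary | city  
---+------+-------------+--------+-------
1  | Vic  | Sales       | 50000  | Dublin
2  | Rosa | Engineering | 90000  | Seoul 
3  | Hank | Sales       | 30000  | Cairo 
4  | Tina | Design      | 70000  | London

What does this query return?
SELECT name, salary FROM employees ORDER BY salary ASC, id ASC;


Sorting by salary ASC, then id ASC for ties

4 rows:
Hank, 30000
Vic, 50000
Tina, 70000
Rosa, 90000


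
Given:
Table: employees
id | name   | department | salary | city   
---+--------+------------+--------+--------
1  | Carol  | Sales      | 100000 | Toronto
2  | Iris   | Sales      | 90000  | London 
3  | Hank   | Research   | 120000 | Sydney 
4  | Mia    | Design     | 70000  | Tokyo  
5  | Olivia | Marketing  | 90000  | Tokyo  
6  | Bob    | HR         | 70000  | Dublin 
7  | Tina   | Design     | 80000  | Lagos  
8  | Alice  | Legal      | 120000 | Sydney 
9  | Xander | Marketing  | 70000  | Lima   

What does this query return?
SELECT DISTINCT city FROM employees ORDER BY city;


All 'city' values (row order): Toronto, London, Sydney, Tokyo, Tokyo, Dublin, Lagos, Sydney, Lima
Removing duplicates leaves 7 unique value(s).

7 values:
Dublin
Lagos
Lima
London
Sydney
Tokyo
Toronto


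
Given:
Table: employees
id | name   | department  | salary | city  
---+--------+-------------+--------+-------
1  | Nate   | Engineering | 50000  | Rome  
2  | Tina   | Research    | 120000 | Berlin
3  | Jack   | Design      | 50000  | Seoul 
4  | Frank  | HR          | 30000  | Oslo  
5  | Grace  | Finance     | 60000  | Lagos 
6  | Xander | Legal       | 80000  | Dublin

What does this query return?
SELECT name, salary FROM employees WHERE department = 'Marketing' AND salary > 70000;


Filtering: department = 'Marketing' AND salary > 70000
Matching: 0 rows

Empty result set (0 rows)


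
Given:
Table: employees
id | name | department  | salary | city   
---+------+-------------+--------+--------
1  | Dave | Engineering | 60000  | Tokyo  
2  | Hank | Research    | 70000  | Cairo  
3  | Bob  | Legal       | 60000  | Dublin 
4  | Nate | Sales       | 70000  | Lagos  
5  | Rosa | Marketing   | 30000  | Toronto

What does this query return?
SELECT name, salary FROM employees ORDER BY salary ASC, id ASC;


Sorting by salary ASC, then id ASC for ties

5 rows:
Rosa, 30000
Dave, 60000
Bob, 60000
Hank, 70000
Nate, 70000


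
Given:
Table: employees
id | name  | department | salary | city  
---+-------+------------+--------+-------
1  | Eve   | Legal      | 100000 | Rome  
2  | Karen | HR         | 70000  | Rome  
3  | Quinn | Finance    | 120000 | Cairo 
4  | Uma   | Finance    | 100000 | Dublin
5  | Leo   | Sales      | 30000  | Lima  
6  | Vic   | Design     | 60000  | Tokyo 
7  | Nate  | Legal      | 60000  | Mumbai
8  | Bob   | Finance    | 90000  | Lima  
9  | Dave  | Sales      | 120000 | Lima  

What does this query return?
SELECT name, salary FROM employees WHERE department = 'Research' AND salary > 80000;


Filtering: department = 'Research' AND salary > 80000
Matching: 0 rows

Empty result set (0 rows)


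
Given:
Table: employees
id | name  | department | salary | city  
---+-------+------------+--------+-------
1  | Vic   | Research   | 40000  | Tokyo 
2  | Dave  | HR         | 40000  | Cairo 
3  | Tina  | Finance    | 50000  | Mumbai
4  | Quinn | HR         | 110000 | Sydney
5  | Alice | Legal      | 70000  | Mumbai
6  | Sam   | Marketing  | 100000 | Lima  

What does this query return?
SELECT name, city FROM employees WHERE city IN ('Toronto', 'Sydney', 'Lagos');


Filtering: city IN ('Toronto', 'Sydney', 'Lagos')
Matching: 1 rows

1 rows:
Quinn, Sydney


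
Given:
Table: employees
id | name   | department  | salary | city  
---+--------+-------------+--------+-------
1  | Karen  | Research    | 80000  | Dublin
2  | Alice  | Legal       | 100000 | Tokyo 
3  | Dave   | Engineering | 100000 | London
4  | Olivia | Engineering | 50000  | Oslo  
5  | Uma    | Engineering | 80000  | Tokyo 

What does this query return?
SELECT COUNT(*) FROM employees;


COUNT(*) counts all rows

5


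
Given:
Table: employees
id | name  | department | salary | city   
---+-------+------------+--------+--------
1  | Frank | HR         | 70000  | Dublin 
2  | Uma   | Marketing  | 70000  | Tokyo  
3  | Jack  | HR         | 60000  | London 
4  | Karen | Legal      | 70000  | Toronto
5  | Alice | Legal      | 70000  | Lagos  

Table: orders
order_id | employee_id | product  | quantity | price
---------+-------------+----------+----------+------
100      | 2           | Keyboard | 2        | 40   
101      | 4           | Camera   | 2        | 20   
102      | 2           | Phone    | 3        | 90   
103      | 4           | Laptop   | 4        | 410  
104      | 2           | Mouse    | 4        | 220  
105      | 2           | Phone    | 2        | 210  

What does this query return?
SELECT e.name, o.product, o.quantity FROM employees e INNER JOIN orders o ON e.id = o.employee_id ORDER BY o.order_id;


Joining employees.id = orders.employee_id:
  employee Uma (id=2) -> order Keyboard
  employee Karen (id=4) -> order Camera
  employee Uma (id=2) -> order Phone
  employee Karen (id=4) -> order Laptop
  employee Uma (id=2) -> order Mouse
  employee Uma (id=2) -> order Phone


6 rows:
Uma, Keyboard, 2
Karen, Camera, 2
Uma, Phone, 3
Karen, Laptop, 4
Uma, Mouse, 4
Uma, Phone, 2


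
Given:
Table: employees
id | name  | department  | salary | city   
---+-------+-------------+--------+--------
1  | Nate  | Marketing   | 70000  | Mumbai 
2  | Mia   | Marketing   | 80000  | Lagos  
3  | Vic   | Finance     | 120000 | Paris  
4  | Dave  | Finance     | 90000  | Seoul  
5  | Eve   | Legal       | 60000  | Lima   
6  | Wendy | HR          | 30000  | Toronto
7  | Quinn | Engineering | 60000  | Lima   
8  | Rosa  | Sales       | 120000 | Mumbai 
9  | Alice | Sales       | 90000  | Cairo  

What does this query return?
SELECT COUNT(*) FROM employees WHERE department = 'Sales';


Counting rows where department = 'Sales'
  Rosa -> MATCH
  Alice -> MATCH


2


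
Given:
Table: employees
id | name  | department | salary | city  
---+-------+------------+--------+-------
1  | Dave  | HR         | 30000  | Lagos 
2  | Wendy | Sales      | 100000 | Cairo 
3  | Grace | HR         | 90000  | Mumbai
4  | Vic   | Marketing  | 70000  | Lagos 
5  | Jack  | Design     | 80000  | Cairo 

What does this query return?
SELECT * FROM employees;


SELECT * returns all 5 rows with all columns

5 rows:
1, Dave, HR, 30000, Lagos
2, Wendy, Sales, 100000, Cairo
3, Grace, HR, 90000, Mumbai
4, Vic, Marketing, 70000, Lagos
5, Jack, Design, 80000, Cairo


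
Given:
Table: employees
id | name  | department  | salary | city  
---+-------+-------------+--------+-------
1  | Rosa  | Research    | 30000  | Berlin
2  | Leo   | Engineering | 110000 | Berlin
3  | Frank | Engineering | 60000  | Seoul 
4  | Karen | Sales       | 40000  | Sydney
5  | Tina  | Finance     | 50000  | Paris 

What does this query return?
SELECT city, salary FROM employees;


Projecting columns: city, salary

5 rows:
Berlin, 30000
Berlin, 110000
Seoul, 60000
Sydney, 40000
Paris, 50000


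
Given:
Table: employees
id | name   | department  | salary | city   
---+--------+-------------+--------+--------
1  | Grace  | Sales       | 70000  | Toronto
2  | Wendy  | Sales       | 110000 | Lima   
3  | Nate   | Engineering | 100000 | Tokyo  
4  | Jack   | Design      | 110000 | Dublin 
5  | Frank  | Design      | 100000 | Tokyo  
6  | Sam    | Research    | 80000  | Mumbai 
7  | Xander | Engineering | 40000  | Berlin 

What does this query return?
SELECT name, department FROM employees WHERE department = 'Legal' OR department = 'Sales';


Filtering: department = 'Legal' OR 'Sales'
Matching: 2 rows

2 rows:
Grace, Sales
Wendy, Sales


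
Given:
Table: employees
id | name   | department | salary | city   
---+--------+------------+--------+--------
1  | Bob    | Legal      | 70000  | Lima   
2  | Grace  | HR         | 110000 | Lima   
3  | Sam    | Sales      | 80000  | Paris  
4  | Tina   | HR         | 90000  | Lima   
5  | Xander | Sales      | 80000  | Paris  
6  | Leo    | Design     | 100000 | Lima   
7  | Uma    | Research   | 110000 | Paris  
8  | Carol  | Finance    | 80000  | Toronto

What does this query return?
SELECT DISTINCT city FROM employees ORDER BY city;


All 'city' values (row order): Lima, Lima, Paris, Lima, Paris, Lima, Paris, Toronto
Removing duplicates leaves 3 unique value(s).

3 values:
Lima
Paris
Toronto


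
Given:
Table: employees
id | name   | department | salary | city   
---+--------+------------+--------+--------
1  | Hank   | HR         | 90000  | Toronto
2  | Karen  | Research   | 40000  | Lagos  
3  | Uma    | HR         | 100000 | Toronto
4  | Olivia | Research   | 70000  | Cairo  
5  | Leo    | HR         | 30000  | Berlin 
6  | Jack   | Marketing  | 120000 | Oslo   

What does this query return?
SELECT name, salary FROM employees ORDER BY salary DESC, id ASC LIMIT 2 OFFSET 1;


Sort by salary DESC (id ASC tiebreak), then skip 1 and take 2
Rows 2 through 3

2 rows:
Uma, 100000
Hank, 90000


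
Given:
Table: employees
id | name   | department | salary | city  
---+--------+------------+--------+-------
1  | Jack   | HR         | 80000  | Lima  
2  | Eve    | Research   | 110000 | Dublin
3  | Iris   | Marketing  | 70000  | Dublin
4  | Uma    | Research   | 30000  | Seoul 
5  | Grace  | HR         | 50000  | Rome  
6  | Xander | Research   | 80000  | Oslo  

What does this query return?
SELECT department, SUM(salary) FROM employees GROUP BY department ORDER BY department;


Summing salary within each department:
  HR: 80000 + 50000 = 130000
  Marketing: 70000 = 70000
  Research: 110000 + 30000 + 80000 = 220000


3 groups:
HR, 130000
Marketing, 70000
Research, 220000


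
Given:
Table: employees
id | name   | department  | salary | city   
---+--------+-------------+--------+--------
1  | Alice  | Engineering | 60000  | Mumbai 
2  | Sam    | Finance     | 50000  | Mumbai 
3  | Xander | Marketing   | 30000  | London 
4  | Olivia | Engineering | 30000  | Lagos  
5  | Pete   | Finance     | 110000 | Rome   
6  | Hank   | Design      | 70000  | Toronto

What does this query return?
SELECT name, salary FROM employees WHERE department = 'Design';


Filtering: department = 'Design'
Matching rows: 1

1 rows:
Hank, 70000


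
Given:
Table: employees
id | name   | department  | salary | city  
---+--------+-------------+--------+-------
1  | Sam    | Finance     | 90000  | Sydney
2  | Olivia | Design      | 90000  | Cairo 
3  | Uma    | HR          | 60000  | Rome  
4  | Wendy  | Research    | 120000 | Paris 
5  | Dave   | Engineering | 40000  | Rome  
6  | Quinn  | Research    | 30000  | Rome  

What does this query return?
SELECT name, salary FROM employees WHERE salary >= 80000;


Filtering: salary >= 80000
Matching: 3 rows

3 rows:
Sam, 90000
Olivia, 90000
Wendy, 120000


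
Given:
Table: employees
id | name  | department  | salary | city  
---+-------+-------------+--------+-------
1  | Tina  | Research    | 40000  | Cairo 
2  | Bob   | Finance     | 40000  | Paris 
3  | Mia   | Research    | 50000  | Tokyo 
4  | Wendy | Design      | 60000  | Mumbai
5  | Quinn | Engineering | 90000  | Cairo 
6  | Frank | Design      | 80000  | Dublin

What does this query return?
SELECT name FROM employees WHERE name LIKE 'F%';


LIKE 'F%' matches names starting with 'F'
Matching: 1

1 rows:
Frank


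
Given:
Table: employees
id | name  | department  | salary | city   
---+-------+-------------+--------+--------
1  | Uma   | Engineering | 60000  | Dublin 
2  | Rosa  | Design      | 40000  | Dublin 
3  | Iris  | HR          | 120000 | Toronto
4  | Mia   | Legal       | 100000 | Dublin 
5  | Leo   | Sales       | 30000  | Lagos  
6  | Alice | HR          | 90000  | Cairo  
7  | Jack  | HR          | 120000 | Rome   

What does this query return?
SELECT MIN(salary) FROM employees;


Salaries: 60000, 40000, 120000, 100000, 30000, 90000, 120000
MIN = 30000

30000


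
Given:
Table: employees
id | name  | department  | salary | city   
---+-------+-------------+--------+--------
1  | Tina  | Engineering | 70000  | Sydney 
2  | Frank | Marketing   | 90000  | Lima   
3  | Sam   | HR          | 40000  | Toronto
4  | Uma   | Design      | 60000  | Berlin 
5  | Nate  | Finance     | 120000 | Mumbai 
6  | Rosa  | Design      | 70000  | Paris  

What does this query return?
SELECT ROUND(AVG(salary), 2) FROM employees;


SUM(salary) = 450000
COUNT = 6
ROUND(AVG, 2) = ROUND(450000 / 6, 2) = 75000.0

75000.0


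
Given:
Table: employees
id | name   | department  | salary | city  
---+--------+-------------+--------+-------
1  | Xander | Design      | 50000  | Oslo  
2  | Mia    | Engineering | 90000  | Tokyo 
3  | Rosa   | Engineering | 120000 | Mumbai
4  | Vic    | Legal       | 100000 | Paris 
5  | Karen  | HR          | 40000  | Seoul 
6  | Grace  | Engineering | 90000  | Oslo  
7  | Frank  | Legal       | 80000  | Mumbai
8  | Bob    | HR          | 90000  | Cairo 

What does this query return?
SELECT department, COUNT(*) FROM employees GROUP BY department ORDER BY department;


Assigning each row to its department group:
  Xander -> Design
  Mia -> Engineering
  Rosa -> Engineering
  Vic -> Legal
  Karen -> HR
  Grace -> Engineering
  Frank -> Legal
  Bob -> HR


4 groups:
Design, 1
Engineering, 3
HR, 2
Legal, 2


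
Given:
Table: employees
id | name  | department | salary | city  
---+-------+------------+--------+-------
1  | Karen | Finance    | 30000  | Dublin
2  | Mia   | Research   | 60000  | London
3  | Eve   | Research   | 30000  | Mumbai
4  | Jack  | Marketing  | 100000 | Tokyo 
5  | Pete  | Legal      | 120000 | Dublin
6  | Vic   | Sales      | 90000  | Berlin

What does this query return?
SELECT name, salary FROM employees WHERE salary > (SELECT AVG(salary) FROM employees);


Subquery: AVG(salary) = 71666.67
Filtering: salary > 71666.67
  Jack (100000) -> MATCH
  Pete (120000) -> MATCH
  Vic (90000) -> MATCH


3 rows:
Jack, 100000
Pete, 120000
Vic, 90000


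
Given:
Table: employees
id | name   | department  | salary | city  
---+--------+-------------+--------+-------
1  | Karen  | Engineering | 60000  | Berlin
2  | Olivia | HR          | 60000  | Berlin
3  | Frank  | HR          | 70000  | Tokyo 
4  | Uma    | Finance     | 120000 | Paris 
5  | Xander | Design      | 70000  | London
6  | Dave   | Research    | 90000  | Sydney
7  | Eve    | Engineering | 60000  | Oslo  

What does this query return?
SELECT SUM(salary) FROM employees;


SUM(salary) = 60000 + 60000 + 70000 + 120000 + 70000 + 90000 + 60000 = 530000

530000


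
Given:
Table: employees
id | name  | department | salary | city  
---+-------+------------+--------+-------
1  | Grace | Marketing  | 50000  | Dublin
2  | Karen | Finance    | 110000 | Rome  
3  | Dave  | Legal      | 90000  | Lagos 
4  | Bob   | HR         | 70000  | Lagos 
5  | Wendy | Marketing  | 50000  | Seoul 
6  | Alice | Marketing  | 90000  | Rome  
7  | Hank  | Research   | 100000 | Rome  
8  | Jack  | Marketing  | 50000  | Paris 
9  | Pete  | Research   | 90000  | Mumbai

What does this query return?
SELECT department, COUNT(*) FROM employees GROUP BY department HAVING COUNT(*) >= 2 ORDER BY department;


Groups with count >= 2:
  Marketing: 4 -> PASS
  Research: 2 -> PASS
  Finance: 1 -> filtered out
  HR: 1 -> filtered out
  Legal: 1 -> filtered out


2 groups:
Marketing, 4
Research, 2


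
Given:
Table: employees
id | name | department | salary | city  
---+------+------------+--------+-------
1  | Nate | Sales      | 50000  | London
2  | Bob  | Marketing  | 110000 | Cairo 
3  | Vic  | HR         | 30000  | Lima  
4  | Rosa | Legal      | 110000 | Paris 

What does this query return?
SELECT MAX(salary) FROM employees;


Salaries: 50000, 110000, 30000, 110000
MAX = 110000

110000


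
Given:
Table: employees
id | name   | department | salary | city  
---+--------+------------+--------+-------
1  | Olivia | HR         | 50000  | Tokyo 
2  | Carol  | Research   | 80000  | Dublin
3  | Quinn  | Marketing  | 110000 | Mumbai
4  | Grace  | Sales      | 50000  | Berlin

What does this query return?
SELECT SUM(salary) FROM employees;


SUM(salary) = 50000 + 80000 + 110000 + 50000 = 290000

290000


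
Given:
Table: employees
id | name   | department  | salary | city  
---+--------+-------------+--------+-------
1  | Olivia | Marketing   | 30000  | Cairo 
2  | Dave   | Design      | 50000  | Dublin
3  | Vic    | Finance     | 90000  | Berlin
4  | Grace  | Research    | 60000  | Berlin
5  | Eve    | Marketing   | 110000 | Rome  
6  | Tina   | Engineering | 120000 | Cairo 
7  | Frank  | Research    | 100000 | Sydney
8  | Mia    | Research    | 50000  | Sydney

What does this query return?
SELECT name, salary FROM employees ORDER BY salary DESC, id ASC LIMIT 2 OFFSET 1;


Sort by salary DESC (id ASC tiebreak), then skip 1 and take 2
Rows 2 through 3

2 rows:
Eve, 110000
Frank, 100000


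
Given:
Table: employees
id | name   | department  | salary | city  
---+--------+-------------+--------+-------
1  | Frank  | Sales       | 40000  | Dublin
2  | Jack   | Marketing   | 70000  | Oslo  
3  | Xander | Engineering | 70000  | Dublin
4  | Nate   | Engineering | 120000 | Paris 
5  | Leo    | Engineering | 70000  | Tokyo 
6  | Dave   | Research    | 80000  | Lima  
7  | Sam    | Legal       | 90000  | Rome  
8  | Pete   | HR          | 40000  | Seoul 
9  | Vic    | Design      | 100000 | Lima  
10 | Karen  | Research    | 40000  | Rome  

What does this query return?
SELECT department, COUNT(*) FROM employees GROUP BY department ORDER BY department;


Assigning each row to its department group:
  Frank -> Sales
  Jack -> Marketing
  Xander -> Engineering
  Nate -> Engineering
  Leo -> Engineering
  Dave -> Research
  Sam -> Legal
  Pete -> HR
  Vic -> Design
  Karen -> Research


7 groups:
Design, 1
Engineering, 3
HR, 1
Legal, 1
Marketing, 1
Research, 2
Sales, 1


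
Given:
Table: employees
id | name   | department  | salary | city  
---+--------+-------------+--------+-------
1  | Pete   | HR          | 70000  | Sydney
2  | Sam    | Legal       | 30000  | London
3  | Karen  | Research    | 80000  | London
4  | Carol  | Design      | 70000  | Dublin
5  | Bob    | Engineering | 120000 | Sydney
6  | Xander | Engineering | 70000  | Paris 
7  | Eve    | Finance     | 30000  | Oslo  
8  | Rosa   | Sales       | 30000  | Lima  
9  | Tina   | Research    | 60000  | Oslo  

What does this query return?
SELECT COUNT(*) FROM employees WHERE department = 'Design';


Counting rows where department = 'Design'
  Carol -> MATCH


1


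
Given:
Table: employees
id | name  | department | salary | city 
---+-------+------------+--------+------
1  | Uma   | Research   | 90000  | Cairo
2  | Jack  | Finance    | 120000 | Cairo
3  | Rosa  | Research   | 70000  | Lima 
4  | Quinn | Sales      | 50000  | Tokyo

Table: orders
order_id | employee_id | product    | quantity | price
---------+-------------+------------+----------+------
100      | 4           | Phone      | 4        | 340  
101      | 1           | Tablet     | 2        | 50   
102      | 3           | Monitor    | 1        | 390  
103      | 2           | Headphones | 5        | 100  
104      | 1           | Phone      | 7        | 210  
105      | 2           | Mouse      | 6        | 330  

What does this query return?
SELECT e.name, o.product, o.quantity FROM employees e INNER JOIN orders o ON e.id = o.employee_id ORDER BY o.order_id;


Joining employees.id = orders.employee_id:
  employee Quinn (id=4) -> order Phone
  employee Uma (id=1) -> order Tablet
  employee Rosa (id=3) -> order Monitor
  employee Jack (id=2) -> order Headphones
  employee Uma (id=1) -> order Phone
  employee Jack (id=2) -> order Mouse


6 rows:
Quinn, Phone, 4
Uma, Tablet, 2
Rosa, Monitor, 1
Jack, Headphones, 5
Uma, Phone, 7
Jack, Mouse, 6


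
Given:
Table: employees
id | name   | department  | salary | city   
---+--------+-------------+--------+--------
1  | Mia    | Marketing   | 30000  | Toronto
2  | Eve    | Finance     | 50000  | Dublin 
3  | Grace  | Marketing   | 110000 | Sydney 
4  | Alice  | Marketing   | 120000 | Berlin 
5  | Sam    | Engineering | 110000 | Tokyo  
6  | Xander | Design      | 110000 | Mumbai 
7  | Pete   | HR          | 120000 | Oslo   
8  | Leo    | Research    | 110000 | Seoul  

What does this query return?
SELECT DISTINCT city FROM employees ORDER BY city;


All 'city' values (row order): Toronto, Dublin, Sydney, Berlin, Tokyo, Mumbai, Oslo, Seoul
Removing duplicates leaves 8 unique value(s).

8 values:
Berlin
Dublin
Mumbai
Oslo
Seoul
Sydney
Tokyo
Toronto


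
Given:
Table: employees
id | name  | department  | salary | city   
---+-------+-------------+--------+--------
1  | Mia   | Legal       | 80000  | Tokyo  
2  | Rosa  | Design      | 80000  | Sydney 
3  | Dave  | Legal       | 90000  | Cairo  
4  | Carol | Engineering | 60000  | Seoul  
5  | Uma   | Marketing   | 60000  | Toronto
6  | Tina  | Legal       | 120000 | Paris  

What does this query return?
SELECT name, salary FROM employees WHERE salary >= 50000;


Filtering: salary >= 50000
Matching: 6 rows

6 rows:
Mia, 80000
Rosa, 80000
Dave, 90000
Carol, 60000
Uma, 60000
Tina, 120000


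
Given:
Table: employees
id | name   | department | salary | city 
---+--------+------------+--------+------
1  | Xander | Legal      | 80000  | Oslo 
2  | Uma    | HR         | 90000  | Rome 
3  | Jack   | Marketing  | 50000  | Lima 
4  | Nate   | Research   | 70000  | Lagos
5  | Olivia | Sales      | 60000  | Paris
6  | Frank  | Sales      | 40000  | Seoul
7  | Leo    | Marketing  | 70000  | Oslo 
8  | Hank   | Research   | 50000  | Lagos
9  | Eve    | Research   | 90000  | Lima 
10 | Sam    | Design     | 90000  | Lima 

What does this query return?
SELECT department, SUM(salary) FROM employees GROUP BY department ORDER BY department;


Summing salary within each department:
  Design: 90000 = 90000
  HR: 90000 = 90000
  Legal: 80000 = 80000
  Marketing: 50000 + 70000 = 120000
  Research: 70000 + 50000 + 90000 = 210000
  Sales: 60000 + 40000 = 100000


6 groups:
Design, 90000
HR, 90000
Legal, 80000
Marketing, 120000
Research, 210000
Sales, 100000


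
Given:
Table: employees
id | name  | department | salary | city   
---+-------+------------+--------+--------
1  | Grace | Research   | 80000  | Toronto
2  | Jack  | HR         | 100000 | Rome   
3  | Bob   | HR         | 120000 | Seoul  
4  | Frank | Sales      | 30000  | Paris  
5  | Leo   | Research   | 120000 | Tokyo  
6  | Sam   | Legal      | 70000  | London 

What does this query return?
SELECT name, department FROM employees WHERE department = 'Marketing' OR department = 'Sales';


Filtering: department = 'Marketing' OR 'Sales'
Matching: 1 rows

1 rows:
Frank, Sales


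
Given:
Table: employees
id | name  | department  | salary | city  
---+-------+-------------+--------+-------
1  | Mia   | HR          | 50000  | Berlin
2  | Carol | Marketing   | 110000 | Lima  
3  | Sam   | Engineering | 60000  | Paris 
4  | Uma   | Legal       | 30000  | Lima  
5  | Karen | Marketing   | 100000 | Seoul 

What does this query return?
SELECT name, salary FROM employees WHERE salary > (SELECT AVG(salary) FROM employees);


Subquery: AVG(salary) = 70000.0
Filtering: salary > 70000.0
  Carol (110000) -> MATCH
  Karen (100000) -> MATCH


2 rows:
Carol, 110000
Karen, 100000


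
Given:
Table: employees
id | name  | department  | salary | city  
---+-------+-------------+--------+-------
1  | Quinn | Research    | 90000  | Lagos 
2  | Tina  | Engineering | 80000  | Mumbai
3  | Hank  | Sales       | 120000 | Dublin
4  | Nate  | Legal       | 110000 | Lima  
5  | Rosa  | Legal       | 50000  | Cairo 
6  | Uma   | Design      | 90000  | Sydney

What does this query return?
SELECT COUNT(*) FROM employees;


COUNT(*) counts all rows

6


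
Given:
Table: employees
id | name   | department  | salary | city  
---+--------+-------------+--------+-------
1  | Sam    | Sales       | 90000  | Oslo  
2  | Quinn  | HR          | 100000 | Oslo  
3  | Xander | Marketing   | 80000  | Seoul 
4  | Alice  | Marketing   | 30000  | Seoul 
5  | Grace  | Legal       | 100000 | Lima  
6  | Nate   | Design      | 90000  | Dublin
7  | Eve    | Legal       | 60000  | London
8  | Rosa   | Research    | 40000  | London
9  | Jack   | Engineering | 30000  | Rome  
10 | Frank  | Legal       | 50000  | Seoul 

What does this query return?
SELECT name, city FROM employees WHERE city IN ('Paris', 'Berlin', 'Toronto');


Filtering: city IN ('Paris', 'Berlin', 'Toronto')
Matching: 0 rows

Empty result set (0 rows)


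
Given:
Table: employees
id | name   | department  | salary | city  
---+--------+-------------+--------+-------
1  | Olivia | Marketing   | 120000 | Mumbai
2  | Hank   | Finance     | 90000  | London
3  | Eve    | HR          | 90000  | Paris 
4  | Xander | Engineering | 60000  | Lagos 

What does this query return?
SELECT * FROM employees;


SELECT * returns all 4 rows with all columns

4 rows:
1, Olivia, Marketing, 120000, Mumbai
2, Hank, Finance, 90000, London
3, Eve, HR, 90000, Paris
4, Xander, Engineering, 60000, Lagos


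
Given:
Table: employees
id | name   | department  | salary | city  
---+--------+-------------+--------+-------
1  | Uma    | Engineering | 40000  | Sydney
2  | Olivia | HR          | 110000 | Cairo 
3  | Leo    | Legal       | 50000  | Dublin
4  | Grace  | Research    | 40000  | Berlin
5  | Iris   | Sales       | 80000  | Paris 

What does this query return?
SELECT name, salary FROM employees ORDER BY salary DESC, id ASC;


Sorting by salary DESC, then id ASC for ties

5 rows:
Olivia, 110000
Iris, 80000
Leo, 50000
Uma, 40000
Grace, 40000


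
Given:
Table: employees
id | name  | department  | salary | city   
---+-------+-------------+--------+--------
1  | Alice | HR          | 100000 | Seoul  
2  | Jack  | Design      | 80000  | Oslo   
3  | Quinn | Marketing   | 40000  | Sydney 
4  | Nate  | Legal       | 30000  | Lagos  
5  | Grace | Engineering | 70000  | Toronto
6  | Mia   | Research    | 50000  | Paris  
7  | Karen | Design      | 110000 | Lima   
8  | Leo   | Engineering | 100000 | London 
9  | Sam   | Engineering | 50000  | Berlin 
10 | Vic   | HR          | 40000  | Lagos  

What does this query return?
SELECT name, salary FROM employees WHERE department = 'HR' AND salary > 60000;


Filtering: department = 'HR' AND salary > 60000
Matching: 1 rows

1 rows:
Alice, 100000


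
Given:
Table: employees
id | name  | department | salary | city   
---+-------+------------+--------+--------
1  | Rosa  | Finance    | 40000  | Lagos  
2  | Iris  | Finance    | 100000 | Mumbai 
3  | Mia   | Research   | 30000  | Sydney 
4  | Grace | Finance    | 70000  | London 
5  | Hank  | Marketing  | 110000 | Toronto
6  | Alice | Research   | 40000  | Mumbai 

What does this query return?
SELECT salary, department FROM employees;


Projecting columns: salary, department

6 rows:
40000, Finance
100000, Finance
30000, Research
70000, Finance
110000, Marketing
40000, Research


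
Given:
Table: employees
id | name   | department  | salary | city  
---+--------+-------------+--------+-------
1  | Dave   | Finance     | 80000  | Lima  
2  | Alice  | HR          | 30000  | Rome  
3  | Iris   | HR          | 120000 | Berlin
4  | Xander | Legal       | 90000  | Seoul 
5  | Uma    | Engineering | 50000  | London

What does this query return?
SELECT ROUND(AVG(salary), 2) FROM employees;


SUM(salary) = 370000
COUNT = 5
ROUND(AVG, 2) = ROUND(370000 / 5, 2) = 74000.0

74000.0


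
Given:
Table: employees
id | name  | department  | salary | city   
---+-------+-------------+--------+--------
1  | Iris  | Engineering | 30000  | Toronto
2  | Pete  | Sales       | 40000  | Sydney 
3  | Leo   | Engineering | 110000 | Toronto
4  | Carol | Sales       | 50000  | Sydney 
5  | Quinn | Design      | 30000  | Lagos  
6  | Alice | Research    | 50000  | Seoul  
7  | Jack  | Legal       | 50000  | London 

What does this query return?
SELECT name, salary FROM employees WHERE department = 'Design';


Filtering: department = 'Design'
Matching rows: 1

1 rows:
Quinn, 30000


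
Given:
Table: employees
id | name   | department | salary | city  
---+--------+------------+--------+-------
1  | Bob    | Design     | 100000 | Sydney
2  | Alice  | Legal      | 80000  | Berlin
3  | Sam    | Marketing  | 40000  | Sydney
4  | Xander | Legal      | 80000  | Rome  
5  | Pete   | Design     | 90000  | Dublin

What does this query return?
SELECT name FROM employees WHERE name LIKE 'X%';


LIKE 'X%' matches names starting with 'X'
Matching: 1

1 rows:
Xander


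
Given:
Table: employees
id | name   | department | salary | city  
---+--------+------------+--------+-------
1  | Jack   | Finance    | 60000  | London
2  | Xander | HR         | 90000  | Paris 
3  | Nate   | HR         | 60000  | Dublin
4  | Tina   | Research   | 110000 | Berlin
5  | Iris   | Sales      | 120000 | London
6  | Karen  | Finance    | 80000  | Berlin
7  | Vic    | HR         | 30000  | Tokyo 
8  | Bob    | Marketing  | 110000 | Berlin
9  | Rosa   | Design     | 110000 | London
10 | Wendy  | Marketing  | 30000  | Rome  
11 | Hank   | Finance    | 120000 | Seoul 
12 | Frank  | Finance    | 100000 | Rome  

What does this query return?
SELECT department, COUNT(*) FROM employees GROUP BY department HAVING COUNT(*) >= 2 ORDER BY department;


Groups with count >= 2:
  Finance: 4 -> PASS
  HR: 3 -> PASS
  Marketing: 2 -> PASS
  Design: 1 -> filtered out
  Research: 1 -> filtered out
  Sales: 1 -> filtered out


3 groups:
Finance, 4
HR, 3
Marketing, 2


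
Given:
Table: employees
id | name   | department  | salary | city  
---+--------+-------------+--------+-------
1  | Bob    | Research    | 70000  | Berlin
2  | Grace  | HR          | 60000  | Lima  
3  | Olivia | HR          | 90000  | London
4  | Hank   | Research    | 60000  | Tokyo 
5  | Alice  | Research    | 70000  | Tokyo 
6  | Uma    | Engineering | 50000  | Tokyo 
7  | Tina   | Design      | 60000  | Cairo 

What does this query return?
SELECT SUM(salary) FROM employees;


SUM(salary) = 70000 + 60000 + 90000 + 60000 + 70000 + 50000 + 60000 = 460000

460000


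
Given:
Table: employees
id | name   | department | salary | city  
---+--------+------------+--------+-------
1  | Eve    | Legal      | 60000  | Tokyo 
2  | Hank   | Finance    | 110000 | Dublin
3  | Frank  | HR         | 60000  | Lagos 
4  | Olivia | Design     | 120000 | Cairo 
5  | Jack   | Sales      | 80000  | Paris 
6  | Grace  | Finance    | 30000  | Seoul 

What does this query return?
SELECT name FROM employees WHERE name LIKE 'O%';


LIKE 'O%' matches names starting with 'O'
Matching: 1

1 rows:
Olivia


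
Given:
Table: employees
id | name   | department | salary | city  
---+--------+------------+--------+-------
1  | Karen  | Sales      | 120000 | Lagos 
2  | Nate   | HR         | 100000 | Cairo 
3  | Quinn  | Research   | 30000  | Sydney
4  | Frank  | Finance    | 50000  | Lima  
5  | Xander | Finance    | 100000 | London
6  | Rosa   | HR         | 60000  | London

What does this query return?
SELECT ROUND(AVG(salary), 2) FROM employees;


SUM(salary) = 460000
COUNT = 6
ROUND(AVG, 2) = ROUND(460000 / 6, 2) = 76666.67

76666.67


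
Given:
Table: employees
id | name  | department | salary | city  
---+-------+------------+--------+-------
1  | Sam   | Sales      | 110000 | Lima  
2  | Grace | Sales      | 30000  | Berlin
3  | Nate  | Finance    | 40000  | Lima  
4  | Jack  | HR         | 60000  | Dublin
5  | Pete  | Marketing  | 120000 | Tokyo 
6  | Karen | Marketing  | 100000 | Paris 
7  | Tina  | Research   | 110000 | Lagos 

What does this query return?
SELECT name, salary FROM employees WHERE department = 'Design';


Filtering: department = 'Design'
Matching rows: 0

Empty result set (0 rows)


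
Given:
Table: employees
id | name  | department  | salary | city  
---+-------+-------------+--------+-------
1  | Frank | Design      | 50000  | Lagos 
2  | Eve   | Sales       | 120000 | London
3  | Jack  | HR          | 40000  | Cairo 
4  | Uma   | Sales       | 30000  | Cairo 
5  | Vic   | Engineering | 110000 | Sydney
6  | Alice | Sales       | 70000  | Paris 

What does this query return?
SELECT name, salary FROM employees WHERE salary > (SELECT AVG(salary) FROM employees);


Subquery: AVG(salary) = 70000.0
Filtering: salary > 70000.0
  Eve (120000) -> MATCH
  Vic (110000) -> MATCH


2 rows:
Eve, 120000
Vic, 110000


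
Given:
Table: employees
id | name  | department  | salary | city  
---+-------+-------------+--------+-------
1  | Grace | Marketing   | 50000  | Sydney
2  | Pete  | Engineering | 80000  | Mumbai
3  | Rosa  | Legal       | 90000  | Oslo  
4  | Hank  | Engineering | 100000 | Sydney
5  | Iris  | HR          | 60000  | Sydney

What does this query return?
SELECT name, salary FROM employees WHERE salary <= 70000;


Filtering: salary <= 70000
Matching: 2 rows

2 rows:
Grace, 50000
Iris, 60000


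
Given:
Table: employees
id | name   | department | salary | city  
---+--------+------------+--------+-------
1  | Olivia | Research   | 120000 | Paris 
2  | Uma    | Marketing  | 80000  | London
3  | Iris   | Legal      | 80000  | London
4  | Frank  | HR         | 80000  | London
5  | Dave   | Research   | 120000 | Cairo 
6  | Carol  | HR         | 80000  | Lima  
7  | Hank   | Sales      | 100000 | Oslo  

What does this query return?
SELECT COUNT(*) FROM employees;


COUNT(*) counts all rows

7


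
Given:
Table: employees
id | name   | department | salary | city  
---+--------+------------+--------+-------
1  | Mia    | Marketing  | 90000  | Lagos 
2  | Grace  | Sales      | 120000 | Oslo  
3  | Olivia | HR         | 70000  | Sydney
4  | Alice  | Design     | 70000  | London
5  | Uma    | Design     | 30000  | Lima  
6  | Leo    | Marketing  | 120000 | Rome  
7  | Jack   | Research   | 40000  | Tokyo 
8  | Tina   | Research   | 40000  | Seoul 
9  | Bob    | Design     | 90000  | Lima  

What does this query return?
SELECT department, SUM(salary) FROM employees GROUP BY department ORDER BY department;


Summing salary within each department:
  Design: 70000 + 30000 + 90000 = 190000
  HR: 70000 = 70000
  Marketing: 90000 + 120000 = 210000
  Research: 40000 + 40000 = 80000
  Sales: 120000 = 120000


5 groups:
Design, 190000
HR, 70000
Marketing, 210000
Research, 80000
Sales, 120000


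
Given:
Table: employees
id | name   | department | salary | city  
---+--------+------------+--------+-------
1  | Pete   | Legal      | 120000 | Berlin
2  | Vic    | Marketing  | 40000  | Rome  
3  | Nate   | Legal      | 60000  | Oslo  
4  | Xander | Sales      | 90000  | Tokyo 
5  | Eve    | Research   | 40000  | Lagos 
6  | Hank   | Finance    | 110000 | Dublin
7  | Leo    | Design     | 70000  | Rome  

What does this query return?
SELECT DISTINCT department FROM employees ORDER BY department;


All 'department' values (row order): Legal, Marketing, Legal, Sales, Research, Finance, Design
Removing duplicates leaves 6 unique value(s).

6 values:
Design
Finance
Legal
Marketing
Research
Sales


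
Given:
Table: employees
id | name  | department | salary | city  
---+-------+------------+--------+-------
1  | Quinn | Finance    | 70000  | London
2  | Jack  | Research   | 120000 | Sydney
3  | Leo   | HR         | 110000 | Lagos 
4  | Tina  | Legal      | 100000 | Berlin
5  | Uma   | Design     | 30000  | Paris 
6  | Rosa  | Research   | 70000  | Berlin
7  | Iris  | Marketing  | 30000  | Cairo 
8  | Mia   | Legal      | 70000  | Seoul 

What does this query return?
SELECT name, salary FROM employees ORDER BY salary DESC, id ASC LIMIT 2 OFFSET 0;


Sort by salary DESC (id ASC tiebreak), then skip 0 and take 2
Rows 1 through 2

2 rows:
Jack, 120000
Leo, 110000


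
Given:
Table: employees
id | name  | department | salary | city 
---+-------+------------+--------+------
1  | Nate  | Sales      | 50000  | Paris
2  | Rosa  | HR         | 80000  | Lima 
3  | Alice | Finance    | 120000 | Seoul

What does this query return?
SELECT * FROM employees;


SELECT * returns all 3 rows with all columns

3 rows:
1, Nate, Sales, 50000, Paris
2, Rosa, HR, 80000, Lima
3, Alice, Finance, 120000, Seoul


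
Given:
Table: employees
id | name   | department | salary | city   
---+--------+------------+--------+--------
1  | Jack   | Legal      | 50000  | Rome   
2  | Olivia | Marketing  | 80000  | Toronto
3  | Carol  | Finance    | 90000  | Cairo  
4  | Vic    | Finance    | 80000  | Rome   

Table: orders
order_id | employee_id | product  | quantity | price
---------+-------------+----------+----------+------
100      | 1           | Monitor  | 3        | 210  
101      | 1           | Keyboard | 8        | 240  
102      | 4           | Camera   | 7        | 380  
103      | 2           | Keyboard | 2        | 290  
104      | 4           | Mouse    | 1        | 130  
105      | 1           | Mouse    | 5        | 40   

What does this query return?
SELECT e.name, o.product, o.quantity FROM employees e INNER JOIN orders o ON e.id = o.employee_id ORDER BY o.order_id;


Joining employees.id = orders.employee_id:
  employee Jack (id=1) -> order Monitor
  employee Jack (id=1) -> order Keyboard
  employee Vic (id=4) -> order Camera
  employee Olivia (id=2) -> order Keyboard
  employee Vic (id=4) -> order Mouse
  employee Jack (id=1) -> order Mouse


6 rows:
Jack, Monitor, 3
Jack, Keyboard, 8
Vic, Camera, 7
Olivia, Keyboard, 2
Vic, Mouse, 1
Jack, Mouse, 5


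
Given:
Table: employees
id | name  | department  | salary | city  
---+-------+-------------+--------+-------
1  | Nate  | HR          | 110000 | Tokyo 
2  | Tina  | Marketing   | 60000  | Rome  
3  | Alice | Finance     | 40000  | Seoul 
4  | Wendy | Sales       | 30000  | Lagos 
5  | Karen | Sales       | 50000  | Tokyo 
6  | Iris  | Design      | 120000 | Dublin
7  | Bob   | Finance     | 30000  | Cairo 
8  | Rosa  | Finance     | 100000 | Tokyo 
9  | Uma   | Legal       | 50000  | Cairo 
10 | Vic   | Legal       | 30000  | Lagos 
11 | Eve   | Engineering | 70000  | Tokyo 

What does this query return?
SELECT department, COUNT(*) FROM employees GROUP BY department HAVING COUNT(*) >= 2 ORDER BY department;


Groups with count >= 2:
  Finance: 3 -> PASS
  Legal: 2 -> PASS
  Sales: 2 -> PASS
  Design: 1 -> filtered out
  Engineering: 1 -> filtered out
  HR: 1 -> filtered out
  Marketing: 1 -> filtered out


3 groups:
Finance, 3
Legal, 2
Sales, 2


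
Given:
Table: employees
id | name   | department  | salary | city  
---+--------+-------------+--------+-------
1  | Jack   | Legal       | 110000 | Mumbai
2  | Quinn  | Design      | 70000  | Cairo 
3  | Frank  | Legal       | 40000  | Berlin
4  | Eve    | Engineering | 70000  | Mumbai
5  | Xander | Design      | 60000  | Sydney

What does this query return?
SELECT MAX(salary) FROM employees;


Salaries: 110000, 70000, 40000, 70000, 60000
MAX = 110000

110000


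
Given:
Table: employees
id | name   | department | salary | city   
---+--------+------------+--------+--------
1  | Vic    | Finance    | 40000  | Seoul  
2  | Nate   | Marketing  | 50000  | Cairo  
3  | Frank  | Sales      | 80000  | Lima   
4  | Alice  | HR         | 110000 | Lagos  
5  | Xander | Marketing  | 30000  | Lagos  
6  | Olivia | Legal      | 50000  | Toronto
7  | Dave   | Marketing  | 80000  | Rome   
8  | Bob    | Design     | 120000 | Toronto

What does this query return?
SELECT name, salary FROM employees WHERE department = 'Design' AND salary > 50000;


Filtering: department = 'Design' AND salary > 50000
Matching: 1 rows

1 rows:
Bob, 120000


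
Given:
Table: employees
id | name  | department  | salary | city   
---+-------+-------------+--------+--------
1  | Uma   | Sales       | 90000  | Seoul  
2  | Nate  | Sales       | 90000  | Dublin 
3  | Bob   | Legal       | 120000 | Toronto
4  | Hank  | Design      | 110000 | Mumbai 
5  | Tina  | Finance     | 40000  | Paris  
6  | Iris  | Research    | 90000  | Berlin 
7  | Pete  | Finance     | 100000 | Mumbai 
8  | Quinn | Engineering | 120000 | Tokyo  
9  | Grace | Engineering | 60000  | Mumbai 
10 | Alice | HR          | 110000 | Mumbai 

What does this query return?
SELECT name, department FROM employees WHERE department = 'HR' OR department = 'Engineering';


Filtering: department = 'HR' OR 'Engineering'
Matching: 3 rows

3 rows:
Quinn, Engineering
Grace, Engineering
Alice, HR
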